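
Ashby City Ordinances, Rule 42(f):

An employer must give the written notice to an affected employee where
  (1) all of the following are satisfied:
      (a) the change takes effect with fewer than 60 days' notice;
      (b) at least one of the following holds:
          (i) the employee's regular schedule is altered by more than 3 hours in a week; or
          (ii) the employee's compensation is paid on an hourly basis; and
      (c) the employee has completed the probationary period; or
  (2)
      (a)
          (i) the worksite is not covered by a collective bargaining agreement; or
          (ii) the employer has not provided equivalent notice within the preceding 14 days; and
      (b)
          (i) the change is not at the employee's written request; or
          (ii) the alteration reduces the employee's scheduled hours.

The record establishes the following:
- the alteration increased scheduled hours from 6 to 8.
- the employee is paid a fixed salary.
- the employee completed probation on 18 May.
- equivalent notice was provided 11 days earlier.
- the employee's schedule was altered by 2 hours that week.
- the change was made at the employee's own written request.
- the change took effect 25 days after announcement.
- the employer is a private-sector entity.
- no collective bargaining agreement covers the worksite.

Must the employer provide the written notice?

No — not required.

(a) < 60 days' notice — holds.
(i) schedule shift > 3h — not satisfied.
(ii) hourly-paid — fails.
So (b) is not satisfied (F OR F).
(c) past probation — satisfied.
(1) = T AND F AND T = false.
(i) no CBA — holds.
(ii) no recent notice — fails.
(a) = T OR F = true.
(i) not employee-requested — not met.
(ii) hours reduced — not satisfied.
(b): F OR F → false.
(2) = T AND F = false.
So Overall is not satisfied (F OR F).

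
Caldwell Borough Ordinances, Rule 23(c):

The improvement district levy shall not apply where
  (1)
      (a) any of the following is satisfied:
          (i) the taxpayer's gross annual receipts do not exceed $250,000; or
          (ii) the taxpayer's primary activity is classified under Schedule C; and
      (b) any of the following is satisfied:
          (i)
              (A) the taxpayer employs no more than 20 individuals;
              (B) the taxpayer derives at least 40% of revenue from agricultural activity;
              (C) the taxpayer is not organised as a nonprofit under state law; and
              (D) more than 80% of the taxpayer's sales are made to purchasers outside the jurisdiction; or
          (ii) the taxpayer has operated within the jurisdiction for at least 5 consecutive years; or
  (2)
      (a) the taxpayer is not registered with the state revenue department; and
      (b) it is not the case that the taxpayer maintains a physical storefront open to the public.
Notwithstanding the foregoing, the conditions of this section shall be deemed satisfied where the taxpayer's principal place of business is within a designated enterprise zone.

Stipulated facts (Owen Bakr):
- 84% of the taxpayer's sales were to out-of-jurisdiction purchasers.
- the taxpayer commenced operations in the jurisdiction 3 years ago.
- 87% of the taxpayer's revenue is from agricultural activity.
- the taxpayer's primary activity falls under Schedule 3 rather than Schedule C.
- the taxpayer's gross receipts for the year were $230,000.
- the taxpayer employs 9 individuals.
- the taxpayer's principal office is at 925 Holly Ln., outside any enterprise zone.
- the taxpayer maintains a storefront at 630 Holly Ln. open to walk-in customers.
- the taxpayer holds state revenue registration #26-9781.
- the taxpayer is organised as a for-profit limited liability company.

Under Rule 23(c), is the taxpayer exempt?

Yes — exempt.

(i) receipts ≤ $250,000 — satisfied.
(ii) Schedule C activity — fails.
So (a) is satisfied (T OR F).
(A) ≤ 20 employees — satisfied.
(B) ≥40% agricultural — holds.
(C) not (nonprofit) — holds.
(D) >80% out-of-jur. sales — satisfied.
(i): T AND T AND T AND T → true.
(ii) ≥ 5 yrs in jurisdiction — fails.
(b) = T OR F = true.
(1): T AND T → true.
(a) not (state-registered) — not satisfied.
(b) not (has storefront) — not met.
So (2) is not satisfied (F AND F).
So Overall is satisfied (T OR F).
Exception (in enterprise zone) — not satisfied.
Result: main true OR exception false → true.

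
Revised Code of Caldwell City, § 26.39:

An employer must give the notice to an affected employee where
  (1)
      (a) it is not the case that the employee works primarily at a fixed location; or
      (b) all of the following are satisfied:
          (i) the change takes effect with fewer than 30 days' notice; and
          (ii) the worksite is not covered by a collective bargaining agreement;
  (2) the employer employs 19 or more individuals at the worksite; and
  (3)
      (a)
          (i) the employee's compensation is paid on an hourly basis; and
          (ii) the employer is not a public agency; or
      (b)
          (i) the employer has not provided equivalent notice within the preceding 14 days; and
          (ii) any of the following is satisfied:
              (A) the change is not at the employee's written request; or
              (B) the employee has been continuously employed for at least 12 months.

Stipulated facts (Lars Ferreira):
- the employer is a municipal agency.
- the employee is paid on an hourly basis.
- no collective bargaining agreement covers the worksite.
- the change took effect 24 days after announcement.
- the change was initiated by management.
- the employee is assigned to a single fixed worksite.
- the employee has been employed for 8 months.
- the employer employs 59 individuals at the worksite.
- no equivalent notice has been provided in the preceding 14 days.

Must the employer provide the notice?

Yes — required.

(a) not (fixed location) — not satisfied.
(i) < 30 days' notice — satisfied.
(ii) no CBA — met.
(b): T AND T → true.
(1) = F OR T = true.
(2) ≥ 19 at site — satisfied.
(i) hourly-paid — holds.
(ii) not (public agency) — not satisfied.
(a) = T AND F = false.
(i) no recent notice — met.
(A) not employee-requested — met.
(B) tenure ≥ 12 mo. — not satisfied.
(ii): T OR F → true.
(b): T AND T → true.
(3): F OR T → true.
Overall = T AND T AND T = true.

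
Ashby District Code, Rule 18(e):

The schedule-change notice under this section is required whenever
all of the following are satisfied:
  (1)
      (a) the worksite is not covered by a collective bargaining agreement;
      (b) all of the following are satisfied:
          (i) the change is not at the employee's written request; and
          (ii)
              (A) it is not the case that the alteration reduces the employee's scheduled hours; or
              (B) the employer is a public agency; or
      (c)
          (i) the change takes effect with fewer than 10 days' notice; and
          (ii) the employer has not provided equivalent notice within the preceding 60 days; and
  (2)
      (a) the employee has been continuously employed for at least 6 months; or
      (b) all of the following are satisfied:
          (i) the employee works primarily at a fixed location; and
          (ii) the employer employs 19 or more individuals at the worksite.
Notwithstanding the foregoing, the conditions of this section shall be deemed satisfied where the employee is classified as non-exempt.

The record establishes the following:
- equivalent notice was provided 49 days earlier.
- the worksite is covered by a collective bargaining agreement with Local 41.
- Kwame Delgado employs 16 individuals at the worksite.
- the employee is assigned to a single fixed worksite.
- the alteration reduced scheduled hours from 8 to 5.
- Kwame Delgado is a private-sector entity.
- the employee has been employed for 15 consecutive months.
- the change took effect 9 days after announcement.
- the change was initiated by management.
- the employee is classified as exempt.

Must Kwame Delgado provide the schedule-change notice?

(a) no CBA — not satisfied.
(i) not employee-requested — satisfied.
(A) not (hours reduced) — not satisfied.
(B) public agency — not satisfied.
(ii): F OR F → false.
(b): T AND F → false.
(i) < 10 days' notice — holds.
(ii) no recent notice — fails.
(c): T AND F → false.
(1): F OR F OR F → false.
(a) tenure ≥ 6 mo. — holds.
(i) fixed location — met.
(ii) ≥ 19 at site — not satisfied.
(b) = T AND F = false.
So (2) is satisfied (T OR F).
So Overall is not satisfied (F AND T).
Exception (non-exempt) — not satisfied.
Result: main false OR exception false → false.

No — not required.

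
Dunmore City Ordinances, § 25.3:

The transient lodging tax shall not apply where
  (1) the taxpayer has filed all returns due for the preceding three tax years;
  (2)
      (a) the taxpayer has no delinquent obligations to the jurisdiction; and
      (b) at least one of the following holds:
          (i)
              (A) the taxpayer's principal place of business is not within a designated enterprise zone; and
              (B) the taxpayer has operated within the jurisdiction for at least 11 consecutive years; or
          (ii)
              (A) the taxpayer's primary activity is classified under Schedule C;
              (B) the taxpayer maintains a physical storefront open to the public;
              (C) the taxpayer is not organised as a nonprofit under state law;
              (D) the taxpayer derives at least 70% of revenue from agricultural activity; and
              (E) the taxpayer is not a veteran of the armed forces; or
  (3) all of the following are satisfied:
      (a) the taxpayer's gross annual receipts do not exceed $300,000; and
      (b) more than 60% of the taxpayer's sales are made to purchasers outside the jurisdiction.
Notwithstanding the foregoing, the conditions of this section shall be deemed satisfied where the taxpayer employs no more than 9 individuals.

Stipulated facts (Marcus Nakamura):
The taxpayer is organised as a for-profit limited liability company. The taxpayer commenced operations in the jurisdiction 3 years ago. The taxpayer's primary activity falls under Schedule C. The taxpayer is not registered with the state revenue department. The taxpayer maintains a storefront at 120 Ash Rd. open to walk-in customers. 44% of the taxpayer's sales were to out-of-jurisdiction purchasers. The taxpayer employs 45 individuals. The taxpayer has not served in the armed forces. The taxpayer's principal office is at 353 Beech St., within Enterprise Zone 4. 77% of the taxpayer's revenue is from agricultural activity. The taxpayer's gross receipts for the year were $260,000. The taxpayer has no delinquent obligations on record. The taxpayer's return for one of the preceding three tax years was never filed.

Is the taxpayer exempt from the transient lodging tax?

(1) returns current — not satisfied.
(a) no delinquency — holds.
(A) not (in enterprise zone) — not met.
(B) ≥ 11 yrs in jurisdiction — not met.
(i) = F AND F = false.
(A) Schedule C activity — satisfied.
(B) has storefront — holds.
(C) not (nonprofit) — met.
(D) ≥70% agricultural — met.
(E) not (veteran) — satisfied.
(ii): T AND T AND T AND T AND T → true.
(b) = F OR T = true.
(2) = T AND T = true.
(a) receipts ≤ $300,000 — holds.
(b) >60% out-of-jur. sales — not met.
So (3) is not satisfied (T AND F).
Overall: F OR T OR F → true.
Exception (≤ 9 employees) — not satisfied.
Result: main true OR exception false → true.

Yes — exempt.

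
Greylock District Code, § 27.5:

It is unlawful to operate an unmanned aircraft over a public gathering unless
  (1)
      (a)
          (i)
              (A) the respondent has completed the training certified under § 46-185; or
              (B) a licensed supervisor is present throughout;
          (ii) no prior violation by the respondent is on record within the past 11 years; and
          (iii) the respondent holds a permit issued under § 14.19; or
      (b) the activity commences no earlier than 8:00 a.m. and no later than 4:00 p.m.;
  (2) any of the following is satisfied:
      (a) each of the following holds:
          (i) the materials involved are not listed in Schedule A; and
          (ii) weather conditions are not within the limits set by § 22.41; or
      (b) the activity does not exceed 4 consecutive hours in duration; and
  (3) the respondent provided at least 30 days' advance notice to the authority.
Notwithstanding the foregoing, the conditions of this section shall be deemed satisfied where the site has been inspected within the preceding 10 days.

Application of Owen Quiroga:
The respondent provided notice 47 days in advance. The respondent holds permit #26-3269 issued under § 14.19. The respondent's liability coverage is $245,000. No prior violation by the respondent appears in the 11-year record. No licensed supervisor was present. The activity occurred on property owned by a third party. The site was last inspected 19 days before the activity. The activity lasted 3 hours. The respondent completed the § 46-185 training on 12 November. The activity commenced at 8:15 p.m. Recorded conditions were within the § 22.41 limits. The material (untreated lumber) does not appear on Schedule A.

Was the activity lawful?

(A) training certified — satisfied.
(B) supervisor present — not satisfied.
(i): T OR F → true.
(ii) no prior violation — met.
(iii) holds permit — holds.
(a) = T AND T AND T = true.
(b) start within hours — fails.
(1) = T OR F = true.
(i) not (Schedule A material) — satisfied.
(ii) not (weather ok) — not satisfied.
(a): T AND F → false.
(b) ≤ 4 hrs duration — holds.
(2) = F OR T = true.
(3) ≥30 days' notice — met.
Overall: T AND T AND T → true.
Exception (site inspected) — not satisfied.
Result: main true OR exception false → true.

Yes — lawful.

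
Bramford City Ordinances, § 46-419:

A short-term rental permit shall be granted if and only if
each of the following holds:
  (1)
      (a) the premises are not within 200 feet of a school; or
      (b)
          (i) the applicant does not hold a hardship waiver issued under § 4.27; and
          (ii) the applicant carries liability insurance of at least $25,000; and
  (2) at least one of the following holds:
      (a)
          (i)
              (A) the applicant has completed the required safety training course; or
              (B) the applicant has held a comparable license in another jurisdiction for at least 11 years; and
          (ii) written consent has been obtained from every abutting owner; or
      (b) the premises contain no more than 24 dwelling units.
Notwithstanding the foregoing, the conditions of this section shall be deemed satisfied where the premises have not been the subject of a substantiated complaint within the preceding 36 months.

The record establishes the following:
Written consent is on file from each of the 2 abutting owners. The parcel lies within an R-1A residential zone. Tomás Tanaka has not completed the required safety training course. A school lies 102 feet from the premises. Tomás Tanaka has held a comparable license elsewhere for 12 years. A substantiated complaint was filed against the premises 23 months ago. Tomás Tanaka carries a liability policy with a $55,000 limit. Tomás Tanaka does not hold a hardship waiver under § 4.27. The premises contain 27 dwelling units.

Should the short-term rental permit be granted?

Yes — granted.

(a) ≥200 ft from school — fails.
(i) not (hardship waiver) — holds.
(ii) insurance ≥ $25,000 — met.
(b): T AND T → true.
So (1) is satisfied (F OR T).
(A) safety training — fails.
(B) prior license ≥ 11 yr — satisfied.
(i) = F OR T = true.
(ii) all abutters consent — holds.
So (a) is satisfied (T AND T).
(b) ≤ 24 units — fails.
(2): T OR F → true.
Overall: T AND T → true.
Exception (no complaint in 36 mo.) — not satisfied.
Result: main true OR exception false → true.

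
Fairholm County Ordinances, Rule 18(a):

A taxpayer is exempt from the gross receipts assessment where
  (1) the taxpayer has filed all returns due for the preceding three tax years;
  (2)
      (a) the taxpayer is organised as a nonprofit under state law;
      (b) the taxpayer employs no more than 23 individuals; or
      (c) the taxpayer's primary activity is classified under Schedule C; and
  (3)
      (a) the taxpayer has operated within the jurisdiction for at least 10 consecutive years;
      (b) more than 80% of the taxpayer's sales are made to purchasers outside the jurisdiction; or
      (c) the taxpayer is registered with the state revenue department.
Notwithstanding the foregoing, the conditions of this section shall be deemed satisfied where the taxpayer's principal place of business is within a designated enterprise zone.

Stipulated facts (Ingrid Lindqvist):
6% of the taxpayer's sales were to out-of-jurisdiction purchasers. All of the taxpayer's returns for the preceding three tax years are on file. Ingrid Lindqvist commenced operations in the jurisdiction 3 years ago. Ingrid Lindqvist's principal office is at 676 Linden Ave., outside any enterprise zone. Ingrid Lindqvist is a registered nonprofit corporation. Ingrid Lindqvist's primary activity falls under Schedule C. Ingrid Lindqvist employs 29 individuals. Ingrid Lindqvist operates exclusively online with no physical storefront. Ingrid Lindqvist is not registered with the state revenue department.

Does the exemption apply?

No — not exempt.

(1) returns current — satisfied.
(a) nonprofit — met.
(b) ≤ 23 employees — fails.
(c) Schedule C activity — satisfied.
So (2) is satisfied (T OR F OR T).
(a) ≥ 10 yrs in jurisdiction — not satisfied.
(b) >80% out-of-jur. sales — not met.
(c) state-registered — not met.
(3) = F OR F OR F = false.
So Overall is not satisfied (T AND T AND F).
Exception (in enterprise zone) — not satisfied.
Result: main false OR exception false → false.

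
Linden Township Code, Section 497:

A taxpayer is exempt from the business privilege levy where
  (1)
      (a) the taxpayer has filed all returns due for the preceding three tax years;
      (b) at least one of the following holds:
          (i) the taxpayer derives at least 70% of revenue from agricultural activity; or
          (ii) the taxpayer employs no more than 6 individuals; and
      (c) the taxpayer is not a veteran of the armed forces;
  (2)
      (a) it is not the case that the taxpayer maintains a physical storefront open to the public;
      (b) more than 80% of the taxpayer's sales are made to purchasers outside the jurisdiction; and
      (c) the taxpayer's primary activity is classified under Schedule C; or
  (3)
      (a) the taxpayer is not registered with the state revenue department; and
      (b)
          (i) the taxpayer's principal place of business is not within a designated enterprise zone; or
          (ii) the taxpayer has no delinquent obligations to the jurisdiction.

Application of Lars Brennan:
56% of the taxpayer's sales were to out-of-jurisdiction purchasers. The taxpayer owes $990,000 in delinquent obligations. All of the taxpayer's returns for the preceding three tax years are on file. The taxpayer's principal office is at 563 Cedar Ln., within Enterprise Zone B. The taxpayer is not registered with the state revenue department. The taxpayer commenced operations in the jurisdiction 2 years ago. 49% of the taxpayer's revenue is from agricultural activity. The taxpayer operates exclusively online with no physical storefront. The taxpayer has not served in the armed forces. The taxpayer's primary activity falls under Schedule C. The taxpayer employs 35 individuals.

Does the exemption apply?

(a) returns current — holds.
(i) ≥70% agricultural — not met.
(ii) ≤ 6 employees — not met.
(b) = F OR F = false.
(c) not (veteran) — met.
So (1) is not satisfied (T AND F AND T).
(a) not (has storefront) — holds.
(b) >80% out-of-jur. sales — not met.
(c) Schedule C activity — holds.
So (2) is not satisfied (T AND F AND T).
(a) not (state-registered) — met.
(i) not (in enterprise zone) — not satisfied.
(ii) no delinquency — fails.
(b): F OR F → false.
So (3) is not satisfied (T AND F).
Overall: F OR F OR F → false.

No — not exempt.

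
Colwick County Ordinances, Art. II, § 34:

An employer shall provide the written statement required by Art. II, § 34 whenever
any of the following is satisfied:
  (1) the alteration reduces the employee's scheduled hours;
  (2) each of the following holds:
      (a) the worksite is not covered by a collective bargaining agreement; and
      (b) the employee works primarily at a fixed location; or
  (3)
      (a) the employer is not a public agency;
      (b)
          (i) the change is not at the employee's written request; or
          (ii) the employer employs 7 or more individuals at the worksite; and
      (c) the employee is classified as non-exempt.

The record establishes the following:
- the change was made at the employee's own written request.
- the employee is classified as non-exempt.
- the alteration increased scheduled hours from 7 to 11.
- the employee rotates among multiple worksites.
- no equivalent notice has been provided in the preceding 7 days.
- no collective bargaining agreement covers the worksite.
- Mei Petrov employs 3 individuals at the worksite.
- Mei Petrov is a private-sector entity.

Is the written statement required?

(1) hours reduced — fails.
(a) no CBA — met.
(b) fixed location — not met.
(2) = T AND F = false.
(a) not (public agency) — holds.
(i) not employee-requested — not met.
(ii) ≥ 7 at site — not met.
So (b) is not satisfied (F OR F).
(c) non-exempt — met.
(3): T AND F AND T → false.
Overall = F OR F OR F = false.

No — not required.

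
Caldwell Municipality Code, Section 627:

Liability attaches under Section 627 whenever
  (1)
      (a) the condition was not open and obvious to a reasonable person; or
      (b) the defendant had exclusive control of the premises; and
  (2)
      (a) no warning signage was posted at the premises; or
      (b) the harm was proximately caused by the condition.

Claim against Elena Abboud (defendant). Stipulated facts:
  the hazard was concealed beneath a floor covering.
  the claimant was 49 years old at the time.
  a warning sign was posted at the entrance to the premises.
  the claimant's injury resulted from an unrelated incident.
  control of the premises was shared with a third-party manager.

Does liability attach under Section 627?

(a) not open/obvious — met.
(b) exclusive control — not satisfied.
So (1) is satisfied (T OR F).
(a) no signage posted — fails.
(b) proximate cause — fails.
(2) = F OR F = false.
So Overall is not satisfied (T AND F).

No — not liable.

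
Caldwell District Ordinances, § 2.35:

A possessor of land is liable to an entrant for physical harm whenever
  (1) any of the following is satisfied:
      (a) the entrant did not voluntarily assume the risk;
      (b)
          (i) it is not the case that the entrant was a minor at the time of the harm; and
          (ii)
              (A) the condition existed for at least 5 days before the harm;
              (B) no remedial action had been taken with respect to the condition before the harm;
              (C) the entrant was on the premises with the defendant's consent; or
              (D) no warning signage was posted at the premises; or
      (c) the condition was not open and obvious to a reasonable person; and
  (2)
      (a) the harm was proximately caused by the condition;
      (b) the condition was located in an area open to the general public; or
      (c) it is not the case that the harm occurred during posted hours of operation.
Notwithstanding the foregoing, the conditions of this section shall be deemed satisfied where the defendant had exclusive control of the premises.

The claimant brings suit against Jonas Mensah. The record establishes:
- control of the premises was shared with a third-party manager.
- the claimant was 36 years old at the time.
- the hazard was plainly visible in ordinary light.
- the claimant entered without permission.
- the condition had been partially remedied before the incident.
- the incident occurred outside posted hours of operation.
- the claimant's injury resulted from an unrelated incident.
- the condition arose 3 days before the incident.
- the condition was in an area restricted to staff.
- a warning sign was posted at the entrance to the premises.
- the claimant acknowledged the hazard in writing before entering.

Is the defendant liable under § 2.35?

(a) no assumed risk — fails.
(i) not (entrant a minor) — satisfied.
(A) condition ≥5 days old — fails.
(B) no remedial action — fails.
(C) consent to enter — not satisfied.
(D) no signage posted — not met.
So (ii) is not satisfied (F OR F OR F OR F).
So (b) is not satisfied (T AND F).
(c) not open/obvious — fails.
So (1) is not satisfied (F OR F OR F).
(a) proximate cause — fails.
(b) public area — fails.
(c) not (during posted hours) — satisfied.
(2): F OR F OR T → true.
So Overall is not satisfied (F AND T).
Exception (exclusive control) — not satisfied.
Result: main false OR exception false → false.

No — not liable.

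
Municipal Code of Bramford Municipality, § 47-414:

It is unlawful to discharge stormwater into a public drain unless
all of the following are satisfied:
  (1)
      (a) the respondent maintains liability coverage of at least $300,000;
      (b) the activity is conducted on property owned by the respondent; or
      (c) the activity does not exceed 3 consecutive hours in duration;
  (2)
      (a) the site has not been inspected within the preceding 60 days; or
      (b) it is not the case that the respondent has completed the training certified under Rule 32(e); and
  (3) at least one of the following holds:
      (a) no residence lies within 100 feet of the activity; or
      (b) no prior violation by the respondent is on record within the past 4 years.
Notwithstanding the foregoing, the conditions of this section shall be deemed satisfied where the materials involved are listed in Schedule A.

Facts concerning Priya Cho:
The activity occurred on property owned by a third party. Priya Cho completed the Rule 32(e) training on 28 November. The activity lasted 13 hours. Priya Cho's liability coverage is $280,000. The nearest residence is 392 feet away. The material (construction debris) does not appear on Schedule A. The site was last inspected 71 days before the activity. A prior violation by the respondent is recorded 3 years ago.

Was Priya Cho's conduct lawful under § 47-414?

(a) coverage ≥ $300,000 — fails.
(b) own property — fails.
(c) ≤ 3 hrs duration — not met.
(1) = F OR F OR F = false.
(a) not (site inspected) — satisfied.
(b) not (training certified) — not satisfied.
So (2) is satisfied (T OR F).
(a) no residence in 100 ft — met.
(b) no prior violation — not met.
So (3) is satisfied (T OR F).
Overall = F AND T AND T = false.
Exception (Schedule A material) — not satisfied.
Result: main false OR exception false → false.

No — unlawful.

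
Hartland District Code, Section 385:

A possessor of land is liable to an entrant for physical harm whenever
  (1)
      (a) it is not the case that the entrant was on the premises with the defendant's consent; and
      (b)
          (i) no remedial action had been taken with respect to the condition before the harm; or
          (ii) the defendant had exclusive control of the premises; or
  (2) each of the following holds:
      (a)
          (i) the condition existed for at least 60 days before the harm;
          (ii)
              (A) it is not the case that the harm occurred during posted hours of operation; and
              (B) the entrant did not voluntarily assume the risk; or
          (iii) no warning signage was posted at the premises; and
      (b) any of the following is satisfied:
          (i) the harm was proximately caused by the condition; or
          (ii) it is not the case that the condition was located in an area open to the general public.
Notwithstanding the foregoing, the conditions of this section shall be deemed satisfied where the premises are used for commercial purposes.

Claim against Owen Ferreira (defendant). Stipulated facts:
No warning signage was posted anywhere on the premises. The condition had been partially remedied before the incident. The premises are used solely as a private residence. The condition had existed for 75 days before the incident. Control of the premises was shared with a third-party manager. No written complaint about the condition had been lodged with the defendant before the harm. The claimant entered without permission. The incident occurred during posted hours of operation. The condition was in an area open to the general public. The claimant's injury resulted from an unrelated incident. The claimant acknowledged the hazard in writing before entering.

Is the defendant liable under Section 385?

(a) not (consent to enter) — met.
(i) no remedial action — not met.
(ii) exclusive control — not satisfied.
So (b) is not satisfied (F OR F).
(1) = T AND F = false.
(i) condition ≥60 days old — holds.
(A) not (during posted hours) — not met.
(B) no assumed risk — not satisfied.
(ii) = F AND F = false.
(iii) no signage posted — satisfied.
(a) = T OR F OR T = true.
(i) proximate cause — not satisfied.
(ii) not (public area) — fails.
(b) = F OR F = false.
(2): T AND F → false.
Overall = F OR F = false.
Exception (commercial use) — not satisfied.
Result: main false OR exception false → false.

No — not liable.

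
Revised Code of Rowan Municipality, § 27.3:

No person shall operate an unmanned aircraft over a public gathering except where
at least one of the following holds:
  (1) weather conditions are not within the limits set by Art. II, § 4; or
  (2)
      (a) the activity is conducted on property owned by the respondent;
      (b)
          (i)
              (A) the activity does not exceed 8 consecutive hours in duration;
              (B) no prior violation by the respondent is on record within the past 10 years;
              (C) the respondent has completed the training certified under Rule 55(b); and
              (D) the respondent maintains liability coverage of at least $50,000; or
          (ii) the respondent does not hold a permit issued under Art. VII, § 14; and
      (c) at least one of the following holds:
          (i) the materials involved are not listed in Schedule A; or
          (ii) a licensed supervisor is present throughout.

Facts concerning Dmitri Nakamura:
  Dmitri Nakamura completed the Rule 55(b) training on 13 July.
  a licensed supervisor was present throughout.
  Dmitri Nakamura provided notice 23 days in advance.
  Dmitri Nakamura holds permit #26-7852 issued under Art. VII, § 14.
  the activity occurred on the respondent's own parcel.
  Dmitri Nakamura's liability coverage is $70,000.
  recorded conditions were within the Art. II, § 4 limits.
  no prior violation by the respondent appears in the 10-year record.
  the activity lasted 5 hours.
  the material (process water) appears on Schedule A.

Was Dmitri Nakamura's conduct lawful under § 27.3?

Yes — lawful.

(1) not (weather ok) — not satisfied.
(a) own property — satisfied.
(A) ≤ 8 hrs duration — met.
(B) no prior violation — met.
(C) training certified — met.
(D) coverage ≥ $50,000 — satisfied.
(i): T AND T AND T AND T → true.
(ii) not (holds permit) — not satisfied.
(b) = T OR F = true.
(i) not (Schedule A material) — not satisfied.
(ii) supervisor present — holds.
(c) = F OR T = true.
(2) = T AND T AND T = true.
Overall: F OR T → true.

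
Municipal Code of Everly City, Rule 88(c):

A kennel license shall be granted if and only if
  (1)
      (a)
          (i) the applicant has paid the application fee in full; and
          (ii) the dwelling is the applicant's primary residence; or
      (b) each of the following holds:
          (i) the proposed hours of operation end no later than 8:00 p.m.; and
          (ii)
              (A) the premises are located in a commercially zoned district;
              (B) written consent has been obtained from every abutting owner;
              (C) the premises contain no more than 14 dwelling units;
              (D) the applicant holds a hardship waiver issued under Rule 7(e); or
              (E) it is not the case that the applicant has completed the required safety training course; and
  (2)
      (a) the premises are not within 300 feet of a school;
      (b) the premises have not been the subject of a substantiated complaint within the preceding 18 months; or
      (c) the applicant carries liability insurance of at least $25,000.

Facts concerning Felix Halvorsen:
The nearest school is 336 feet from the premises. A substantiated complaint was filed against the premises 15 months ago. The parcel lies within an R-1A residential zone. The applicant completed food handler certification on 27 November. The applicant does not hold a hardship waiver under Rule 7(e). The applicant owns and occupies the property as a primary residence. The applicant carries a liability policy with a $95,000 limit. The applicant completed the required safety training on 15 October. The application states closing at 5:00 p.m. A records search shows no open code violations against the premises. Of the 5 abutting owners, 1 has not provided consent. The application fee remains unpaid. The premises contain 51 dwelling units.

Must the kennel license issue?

No — denied.

(i) fee paid — fails.
(ii) primary residence — holds.
(a): F AND T → false.
(i) closes by 8 p.m. — holds.
(A) commercially zoned — not met.
(B) all abutters consent — fails.
(C) ≤ 14 units — not satisfied.
(D) hardship waiver — not met.
(E) not (safety training) — not met.
(ii) = F OR F OR F OR F OR F = false.
So (b) is not satisfied (T AND F).
So (1) is not satisfied (F OR F).
(a) ≥300 ft from school — holds.
(b) no complaint in 18 mo. — not satisfied.
(c) insurance ≥ $25,000 — satisfied.
So (2) is satisfied (T OR F OR T).
Overall: F AND T → false.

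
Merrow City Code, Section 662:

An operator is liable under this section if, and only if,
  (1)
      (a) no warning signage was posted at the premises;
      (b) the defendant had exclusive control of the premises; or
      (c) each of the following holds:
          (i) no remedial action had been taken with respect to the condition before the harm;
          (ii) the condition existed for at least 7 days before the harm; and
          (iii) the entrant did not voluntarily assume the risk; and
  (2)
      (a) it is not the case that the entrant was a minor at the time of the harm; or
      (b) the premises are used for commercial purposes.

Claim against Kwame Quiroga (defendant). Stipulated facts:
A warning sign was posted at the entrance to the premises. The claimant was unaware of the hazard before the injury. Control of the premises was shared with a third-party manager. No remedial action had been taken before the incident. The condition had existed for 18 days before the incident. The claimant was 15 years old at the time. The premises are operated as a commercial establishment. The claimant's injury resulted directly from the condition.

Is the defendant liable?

Yes — liable.

(a) no signage posted — not met.
(b) exclusive control — not satisfied.
(i) no remedial action — met.
(ii) condition ≥7 days old — satisfied.
(iii) no assumed risk — satisfied.
(c) = T AND T AND T = true.
(1): F OR F OR T → true.
(a) not (entrant a minor) — not satisfied.
(b) commercial use — holds.
(2) = F OR T = true.
Overall = T AND T = true.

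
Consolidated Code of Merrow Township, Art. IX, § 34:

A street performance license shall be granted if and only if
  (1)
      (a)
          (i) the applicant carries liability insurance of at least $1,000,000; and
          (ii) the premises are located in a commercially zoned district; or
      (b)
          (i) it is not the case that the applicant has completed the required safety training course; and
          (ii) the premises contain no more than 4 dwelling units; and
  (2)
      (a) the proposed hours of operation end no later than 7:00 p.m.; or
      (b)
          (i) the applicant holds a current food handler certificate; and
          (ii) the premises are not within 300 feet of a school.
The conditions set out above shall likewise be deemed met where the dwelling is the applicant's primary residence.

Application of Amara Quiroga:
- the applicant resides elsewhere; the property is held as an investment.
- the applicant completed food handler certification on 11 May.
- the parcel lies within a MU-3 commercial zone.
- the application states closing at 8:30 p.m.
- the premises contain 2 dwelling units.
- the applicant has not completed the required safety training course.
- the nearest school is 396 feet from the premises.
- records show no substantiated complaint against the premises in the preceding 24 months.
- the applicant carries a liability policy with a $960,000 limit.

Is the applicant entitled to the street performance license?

(i) insurance ≥ $1,000,000 — not satisfied.
(ii) commercially zoned — satisfied.
So (a) is not satisfied (F AND T).
(i) not (safety training) — met.
(ii) ≤ 4 units — met.
(b) = T AND T = true.
(1): F OR T → true.
(a) closes by 7 p.m. — not met.
(i) food handler cert. — met.
(ii) ≥300 ft from school — holds.
(b) = T AND T = true.
So (2) is satisfied (F OR T).
So Overall is satisfied (T AND T).
Exception (primary residence) — not satisfied.
Result: main true OR exception false → true.

Yes — granted.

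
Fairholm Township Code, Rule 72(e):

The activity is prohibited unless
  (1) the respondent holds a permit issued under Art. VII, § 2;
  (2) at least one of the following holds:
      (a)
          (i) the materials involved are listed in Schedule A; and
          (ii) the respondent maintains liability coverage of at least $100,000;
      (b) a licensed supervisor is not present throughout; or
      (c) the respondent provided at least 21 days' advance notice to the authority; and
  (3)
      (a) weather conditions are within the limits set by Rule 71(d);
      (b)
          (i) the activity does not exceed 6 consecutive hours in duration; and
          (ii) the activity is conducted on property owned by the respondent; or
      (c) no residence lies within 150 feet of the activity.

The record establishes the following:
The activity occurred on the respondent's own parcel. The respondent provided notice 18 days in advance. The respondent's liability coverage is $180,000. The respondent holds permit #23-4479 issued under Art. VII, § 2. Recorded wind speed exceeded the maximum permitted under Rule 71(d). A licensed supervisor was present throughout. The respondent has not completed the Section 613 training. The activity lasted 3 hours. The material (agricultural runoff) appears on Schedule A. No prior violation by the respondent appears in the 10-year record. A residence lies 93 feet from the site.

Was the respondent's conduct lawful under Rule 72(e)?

Yes — lawful.

(1) holds permit — satisfied.
(i) Schedule A material — satisfied.
(ii) coverage ≥ $100,000 — holds.
So (a) is satisfied (T AND T).
(b) not (supervisor present) — fails.
(c) ≥21 days' notice — not satisfied.
(2) = T OR F OR F = true.
(a) weather ok — not met.
(i) ≤ 6 hrs duration — satisfied.
(ii) own property — satisfied.
(b) = T AND T = true.
(c) no residence in 150 ft — fails.
So (3) is satisfied (F OR T OR F).
So Overall is satisfied (T AND T AND T).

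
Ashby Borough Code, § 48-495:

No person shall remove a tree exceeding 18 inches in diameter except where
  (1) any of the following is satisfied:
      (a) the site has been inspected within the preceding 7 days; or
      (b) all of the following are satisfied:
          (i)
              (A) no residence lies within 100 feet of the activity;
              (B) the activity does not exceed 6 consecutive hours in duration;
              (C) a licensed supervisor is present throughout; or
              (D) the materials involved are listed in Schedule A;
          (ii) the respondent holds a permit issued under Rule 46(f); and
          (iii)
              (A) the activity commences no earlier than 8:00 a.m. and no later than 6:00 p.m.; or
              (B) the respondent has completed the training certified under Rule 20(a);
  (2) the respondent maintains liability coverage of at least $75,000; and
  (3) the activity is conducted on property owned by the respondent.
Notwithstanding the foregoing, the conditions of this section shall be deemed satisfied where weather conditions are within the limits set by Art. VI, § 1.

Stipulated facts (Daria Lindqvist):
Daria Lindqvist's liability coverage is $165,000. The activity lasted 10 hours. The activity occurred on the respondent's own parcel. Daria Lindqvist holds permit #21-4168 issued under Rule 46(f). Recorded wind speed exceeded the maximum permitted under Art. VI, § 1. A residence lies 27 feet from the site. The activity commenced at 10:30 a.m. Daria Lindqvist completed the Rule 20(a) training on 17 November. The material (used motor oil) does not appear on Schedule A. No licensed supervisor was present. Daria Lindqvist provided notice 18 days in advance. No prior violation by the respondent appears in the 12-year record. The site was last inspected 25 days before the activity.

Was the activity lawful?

No — unlawful.

(a) site inspected — fails.
(A) no residence in 100 ft — not satisfied.
(B) ≤ 6 hrs duration — fails.
(C) supervisor present — not met.
(D) Schedule A material — not met.
(i) = F OR F OR F OR F = false.
(ii) holds permit — satisfied.
(A) start within hours — met.
(B) training certified — holds.
(iii) = T OR T = true.
(b) = F AND T AND T = false.
(1) = F OR F = false.
(2) coverage ≥ $75,000 — met.
(3) own property — met.
Overall = F AND T AND T = false.
Exception (weather ok) — not satisfied.
Result: main false OR exception false → false.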